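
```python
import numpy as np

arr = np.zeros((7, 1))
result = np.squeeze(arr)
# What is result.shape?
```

(7,)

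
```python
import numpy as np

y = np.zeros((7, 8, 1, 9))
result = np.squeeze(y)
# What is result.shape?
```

(7, 8, 9)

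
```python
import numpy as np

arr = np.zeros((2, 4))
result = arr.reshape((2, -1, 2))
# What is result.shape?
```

(2, 2, 2)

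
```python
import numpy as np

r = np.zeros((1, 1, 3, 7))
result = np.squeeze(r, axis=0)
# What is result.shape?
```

(1, 3, 7)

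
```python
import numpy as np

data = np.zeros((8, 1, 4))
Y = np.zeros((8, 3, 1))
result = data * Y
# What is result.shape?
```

(8, 3, 4)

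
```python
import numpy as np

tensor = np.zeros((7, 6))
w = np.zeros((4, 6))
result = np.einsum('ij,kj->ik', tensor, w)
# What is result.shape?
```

(7, 4)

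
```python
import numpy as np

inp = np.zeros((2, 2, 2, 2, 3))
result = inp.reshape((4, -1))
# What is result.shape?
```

(4, 12)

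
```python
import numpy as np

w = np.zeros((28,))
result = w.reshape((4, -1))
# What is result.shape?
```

(4, 7)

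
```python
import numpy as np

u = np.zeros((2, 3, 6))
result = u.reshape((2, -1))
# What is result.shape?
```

(2, 18)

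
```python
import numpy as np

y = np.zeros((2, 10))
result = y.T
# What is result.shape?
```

(10, 2)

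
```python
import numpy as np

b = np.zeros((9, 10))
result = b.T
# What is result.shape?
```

(10, 9)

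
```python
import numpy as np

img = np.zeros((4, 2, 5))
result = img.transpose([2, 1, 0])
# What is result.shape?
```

(5, 2, 4)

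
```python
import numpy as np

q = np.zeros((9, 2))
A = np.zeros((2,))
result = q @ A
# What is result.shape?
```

(9,)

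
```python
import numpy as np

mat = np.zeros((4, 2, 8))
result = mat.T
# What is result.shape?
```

(8, 2, 4)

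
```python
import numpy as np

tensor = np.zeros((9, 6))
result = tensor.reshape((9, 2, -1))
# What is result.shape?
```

(9, 2, 3)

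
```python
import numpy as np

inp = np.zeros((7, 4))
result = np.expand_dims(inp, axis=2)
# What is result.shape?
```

(7, 4, 1)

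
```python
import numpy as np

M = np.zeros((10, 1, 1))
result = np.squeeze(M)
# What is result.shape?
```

(10,)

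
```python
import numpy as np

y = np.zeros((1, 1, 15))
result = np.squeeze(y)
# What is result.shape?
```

(15,)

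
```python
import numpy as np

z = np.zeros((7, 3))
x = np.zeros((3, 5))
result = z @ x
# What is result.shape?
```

(7, 5)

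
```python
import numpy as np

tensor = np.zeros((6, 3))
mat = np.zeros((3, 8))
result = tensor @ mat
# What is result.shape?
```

(6, 8)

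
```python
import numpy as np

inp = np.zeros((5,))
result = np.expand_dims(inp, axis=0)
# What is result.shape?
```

(1, 5)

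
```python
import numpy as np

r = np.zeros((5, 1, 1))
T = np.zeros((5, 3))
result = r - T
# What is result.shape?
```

(5, 5, 3)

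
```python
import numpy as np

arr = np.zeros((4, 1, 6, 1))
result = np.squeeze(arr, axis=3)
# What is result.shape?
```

(4, 1, 6)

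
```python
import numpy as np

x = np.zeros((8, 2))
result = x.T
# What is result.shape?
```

(2, 8)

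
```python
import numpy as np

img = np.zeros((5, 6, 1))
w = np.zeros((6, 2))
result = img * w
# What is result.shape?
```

(5, 6, 2)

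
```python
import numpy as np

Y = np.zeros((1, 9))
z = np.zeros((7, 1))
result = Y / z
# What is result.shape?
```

(7, 9)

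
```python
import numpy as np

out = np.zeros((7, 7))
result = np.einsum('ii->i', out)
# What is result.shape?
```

(7,)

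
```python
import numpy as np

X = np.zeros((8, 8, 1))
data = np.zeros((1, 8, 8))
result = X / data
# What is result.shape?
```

(8, 8, 8)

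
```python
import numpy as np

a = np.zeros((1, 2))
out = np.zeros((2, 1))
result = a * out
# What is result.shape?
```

(2, 2)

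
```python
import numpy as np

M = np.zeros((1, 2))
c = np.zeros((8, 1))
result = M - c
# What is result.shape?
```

(8, 2)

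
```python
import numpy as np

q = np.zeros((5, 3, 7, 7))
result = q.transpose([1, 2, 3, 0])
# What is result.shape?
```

(3, 7, 7, 5)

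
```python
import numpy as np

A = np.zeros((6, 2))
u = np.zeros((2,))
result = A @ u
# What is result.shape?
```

(6,)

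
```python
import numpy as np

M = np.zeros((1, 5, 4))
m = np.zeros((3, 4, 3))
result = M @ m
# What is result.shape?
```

(3, 5, 3)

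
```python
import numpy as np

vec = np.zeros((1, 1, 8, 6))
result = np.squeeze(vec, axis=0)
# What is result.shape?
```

(1, 8, 6)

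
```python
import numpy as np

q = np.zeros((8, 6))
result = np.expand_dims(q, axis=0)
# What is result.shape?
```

(1, 8, 6)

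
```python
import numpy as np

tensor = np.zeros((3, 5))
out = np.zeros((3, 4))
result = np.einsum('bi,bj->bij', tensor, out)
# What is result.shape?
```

(3, 5, 4)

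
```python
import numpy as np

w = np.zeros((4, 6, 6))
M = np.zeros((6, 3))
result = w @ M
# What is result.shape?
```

(4, 6, 3)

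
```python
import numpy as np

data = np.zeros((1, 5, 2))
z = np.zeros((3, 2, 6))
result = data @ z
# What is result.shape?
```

(3, 5, 6)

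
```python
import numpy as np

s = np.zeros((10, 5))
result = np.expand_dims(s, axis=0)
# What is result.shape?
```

(1, 10, 5)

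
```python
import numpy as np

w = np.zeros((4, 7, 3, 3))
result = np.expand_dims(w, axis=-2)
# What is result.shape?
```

(4, 7, 3, 1, 3)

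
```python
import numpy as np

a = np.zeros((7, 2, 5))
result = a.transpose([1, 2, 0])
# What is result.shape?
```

(2, 5, 7)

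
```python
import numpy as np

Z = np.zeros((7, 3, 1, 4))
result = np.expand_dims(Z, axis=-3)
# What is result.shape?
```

(7, 3, 1, 1, 4)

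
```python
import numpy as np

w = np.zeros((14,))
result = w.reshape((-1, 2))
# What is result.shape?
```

(7, 2)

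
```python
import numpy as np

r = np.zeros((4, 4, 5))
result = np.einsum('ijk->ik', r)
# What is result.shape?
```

(4, 5)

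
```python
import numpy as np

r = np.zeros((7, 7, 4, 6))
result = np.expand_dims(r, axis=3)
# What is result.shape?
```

(7, 7, 4, 1, 6)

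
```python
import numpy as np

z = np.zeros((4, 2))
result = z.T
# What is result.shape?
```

(2, 4)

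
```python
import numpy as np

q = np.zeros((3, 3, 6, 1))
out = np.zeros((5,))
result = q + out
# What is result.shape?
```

(3, 3, 6, 5)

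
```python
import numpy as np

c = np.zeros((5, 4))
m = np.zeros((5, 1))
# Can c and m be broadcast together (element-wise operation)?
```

Yes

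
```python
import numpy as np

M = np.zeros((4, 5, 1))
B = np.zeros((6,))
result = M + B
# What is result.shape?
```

(4, 5, 6)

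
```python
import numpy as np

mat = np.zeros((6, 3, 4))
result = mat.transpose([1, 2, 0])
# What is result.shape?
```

(3, 4, 6)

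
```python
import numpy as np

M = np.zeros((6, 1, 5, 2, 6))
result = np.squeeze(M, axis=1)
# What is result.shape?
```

(6, 5, 2, 6)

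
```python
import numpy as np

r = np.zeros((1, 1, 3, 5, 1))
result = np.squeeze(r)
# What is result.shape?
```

(3, 5)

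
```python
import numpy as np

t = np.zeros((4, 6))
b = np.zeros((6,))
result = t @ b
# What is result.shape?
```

(4,)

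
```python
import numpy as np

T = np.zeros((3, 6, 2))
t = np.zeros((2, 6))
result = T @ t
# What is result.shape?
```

(3, 6, 6)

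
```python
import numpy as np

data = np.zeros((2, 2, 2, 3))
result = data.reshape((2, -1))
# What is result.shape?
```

(2, 12)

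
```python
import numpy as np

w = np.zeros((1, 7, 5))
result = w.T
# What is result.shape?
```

(5, 7, 1)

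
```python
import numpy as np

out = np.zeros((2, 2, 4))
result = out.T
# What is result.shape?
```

(4, 2, 2)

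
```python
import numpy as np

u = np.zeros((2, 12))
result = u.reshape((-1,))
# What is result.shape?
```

(24,)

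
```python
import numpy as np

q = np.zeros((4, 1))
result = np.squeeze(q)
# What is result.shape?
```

(4,)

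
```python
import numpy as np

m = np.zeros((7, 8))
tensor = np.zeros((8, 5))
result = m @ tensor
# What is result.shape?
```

(7, 5)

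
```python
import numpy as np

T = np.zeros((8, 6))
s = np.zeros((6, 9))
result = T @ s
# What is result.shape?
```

(8, 9)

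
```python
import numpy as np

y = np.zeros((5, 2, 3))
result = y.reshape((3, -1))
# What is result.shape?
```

(3, 10)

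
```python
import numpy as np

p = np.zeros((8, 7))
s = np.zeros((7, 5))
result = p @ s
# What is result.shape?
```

(8, 5)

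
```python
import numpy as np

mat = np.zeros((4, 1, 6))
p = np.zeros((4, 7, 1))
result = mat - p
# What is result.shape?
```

(4, 7, 6)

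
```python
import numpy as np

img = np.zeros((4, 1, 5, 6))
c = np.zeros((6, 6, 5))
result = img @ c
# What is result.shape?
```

(4, 6, 5, 5)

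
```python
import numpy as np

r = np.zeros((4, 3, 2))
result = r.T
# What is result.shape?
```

(2, 3, 4)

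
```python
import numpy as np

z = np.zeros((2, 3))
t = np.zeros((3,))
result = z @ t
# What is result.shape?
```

(2,)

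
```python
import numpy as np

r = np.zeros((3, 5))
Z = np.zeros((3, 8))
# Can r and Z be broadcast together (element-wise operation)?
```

No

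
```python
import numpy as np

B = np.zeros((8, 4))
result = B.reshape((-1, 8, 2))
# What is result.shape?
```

(2, 8, 2)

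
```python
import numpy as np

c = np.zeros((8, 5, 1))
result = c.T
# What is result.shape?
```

(1, 5, 8)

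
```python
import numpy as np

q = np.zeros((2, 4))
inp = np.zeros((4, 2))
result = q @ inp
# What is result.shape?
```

(2, 2)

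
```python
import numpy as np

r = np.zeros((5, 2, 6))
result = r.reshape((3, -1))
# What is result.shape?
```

(3, 20)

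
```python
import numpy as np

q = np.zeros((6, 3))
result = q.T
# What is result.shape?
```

(3, 6)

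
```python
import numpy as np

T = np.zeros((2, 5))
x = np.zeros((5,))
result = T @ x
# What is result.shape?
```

(2,)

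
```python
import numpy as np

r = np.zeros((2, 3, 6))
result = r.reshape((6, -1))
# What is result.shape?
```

(6, 6)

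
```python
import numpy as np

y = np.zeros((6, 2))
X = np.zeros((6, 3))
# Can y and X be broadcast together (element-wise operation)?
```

No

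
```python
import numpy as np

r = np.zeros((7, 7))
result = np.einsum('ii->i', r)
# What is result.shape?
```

(7,)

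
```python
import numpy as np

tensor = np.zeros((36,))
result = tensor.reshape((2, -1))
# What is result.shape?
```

(2, 18)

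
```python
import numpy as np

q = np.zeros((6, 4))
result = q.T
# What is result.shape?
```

(4, 6)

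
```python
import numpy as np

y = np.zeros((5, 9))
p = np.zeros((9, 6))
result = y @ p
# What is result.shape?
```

(5, 6)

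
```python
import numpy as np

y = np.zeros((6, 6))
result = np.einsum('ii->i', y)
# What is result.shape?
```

(6,)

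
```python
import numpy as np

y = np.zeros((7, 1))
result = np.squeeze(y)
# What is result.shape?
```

(7,)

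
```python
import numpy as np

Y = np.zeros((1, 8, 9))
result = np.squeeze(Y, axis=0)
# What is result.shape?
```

(8, 9)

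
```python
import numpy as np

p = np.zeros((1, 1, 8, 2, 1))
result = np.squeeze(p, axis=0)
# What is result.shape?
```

(1, 8, 2, 1)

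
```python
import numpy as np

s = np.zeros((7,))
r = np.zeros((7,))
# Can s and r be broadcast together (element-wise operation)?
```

Yes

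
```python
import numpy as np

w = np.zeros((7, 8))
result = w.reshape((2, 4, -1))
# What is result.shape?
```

(2, 4, 7)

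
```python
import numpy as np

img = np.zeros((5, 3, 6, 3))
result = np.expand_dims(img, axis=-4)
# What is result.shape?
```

(5, 1, 3, 6, 3)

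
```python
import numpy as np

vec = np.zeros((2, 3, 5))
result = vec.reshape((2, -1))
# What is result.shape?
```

(2, 15)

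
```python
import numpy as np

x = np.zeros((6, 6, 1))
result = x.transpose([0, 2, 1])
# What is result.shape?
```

(6, 1, 6)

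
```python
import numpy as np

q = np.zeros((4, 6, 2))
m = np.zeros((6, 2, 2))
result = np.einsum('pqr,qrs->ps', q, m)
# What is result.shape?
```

(4, 2)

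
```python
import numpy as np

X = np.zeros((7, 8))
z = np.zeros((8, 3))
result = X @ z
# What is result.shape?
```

(7, 3)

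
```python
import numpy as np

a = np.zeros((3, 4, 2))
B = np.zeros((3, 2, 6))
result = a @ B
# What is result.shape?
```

(3, 4, 6)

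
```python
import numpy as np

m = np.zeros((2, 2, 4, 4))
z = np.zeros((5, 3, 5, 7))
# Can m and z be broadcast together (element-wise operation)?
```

No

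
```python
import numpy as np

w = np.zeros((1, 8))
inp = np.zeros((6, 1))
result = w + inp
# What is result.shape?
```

(6, 8)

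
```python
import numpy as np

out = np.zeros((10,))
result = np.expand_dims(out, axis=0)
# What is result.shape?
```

(1, 10)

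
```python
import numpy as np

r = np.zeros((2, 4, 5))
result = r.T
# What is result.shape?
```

(5, 4, 2)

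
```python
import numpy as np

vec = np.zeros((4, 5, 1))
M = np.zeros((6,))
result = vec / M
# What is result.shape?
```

(4, 5, 6)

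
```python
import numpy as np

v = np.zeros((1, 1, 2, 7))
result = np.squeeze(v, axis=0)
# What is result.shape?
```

(1, 2, 7)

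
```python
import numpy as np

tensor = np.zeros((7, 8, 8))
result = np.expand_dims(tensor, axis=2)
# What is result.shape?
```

(7, 8, 1, 8)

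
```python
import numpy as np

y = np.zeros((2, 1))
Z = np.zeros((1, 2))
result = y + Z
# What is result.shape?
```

(2, 2)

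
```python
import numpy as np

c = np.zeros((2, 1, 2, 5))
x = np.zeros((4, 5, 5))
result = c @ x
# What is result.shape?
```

(2, 4, 2, 5)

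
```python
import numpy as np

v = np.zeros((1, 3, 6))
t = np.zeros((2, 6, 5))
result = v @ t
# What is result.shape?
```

(2, 3, 5)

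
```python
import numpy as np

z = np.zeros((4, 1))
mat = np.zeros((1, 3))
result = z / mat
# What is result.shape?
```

(4, 3)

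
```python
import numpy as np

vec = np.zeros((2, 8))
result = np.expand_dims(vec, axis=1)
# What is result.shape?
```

(2, 1, 8)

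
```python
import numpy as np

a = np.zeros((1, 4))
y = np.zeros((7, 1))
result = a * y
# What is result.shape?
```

(7, 4)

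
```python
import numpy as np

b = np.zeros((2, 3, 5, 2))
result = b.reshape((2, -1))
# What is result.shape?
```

(2, 30)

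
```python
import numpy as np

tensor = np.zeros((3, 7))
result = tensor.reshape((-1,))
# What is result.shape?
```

(21,)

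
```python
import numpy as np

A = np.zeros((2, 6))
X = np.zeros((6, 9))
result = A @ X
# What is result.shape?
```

(2, 9)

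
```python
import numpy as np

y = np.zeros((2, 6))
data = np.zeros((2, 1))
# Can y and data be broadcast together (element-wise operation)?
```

Yes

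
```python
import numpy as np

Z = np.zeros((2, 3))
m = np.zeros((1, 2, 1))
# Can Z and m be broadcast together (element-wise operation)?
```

Yes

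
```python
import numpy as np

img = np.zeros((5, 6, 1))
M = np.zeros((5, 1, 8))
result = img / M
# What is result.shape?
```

(5, 6, 8)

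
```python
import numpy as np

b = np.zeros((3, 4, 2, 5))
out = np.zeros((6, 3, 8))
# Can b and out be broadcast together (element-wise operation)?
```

No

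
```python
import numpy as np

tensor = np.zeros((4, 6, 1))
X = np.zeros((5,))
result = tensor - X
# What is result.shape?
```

(4, 6, 5)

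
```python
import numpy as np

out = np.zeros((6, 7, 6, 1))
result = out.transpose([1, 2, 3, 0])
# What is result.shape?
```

(7, 6, 1, 6)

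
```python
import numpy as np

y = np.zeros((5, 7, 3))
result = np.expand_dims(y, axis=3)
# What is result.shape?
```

(5, 7, 3, 1)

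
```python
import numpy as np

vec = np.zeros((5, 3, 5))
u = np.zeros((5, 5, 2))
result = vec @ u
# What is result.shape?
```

(5, 3, 2)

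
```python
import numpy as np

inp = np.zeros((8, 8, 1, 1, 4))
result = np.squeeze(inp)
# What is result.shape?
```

(8, 8, 4)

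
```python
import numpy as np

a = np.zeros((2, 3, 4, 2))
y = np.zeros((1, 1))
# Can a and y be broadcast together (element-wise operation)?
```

Yes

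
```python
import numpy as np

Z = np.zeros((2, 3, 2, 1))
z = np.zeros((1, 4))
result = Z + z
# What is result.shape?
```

(2, 3, 2, 4)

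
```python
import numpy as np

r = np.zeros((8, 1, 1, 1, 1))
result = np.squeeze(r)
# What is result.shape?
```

(8,)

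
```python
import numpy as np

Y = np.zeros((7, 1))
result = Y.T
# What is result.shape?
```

(1, 7)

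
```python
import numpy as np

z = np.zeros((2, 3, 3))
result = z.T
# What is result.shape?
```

(3, 3, 2)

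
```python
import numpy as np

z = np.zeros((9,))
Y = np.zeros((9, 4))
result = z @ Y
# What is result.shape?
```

(4,)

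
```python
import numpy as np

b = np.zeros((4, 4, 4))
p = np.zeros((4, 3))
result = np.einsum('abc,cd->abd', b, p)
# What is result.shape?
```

(4, 4, 3)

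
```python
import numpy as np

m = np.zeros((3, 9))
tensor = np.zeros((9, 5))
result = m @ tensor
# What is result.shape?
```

(3, 5)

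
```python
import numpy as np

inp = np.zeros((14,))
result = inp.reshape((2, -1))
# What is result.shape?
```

(2, 7)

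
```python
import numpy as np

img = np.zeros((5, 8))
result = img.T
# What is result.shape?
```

(8, 5)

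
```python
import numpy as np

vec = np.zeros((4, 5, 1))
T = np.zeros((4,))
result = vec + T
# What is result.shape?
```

(4, 5, 4)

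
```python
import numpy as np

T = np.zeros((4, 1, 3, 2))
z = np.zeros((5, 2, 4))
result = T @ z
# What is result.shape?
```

(4, 5, 3, 4)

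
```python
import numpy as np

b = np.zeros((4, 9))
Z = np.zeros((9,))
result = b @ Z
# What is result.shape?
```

(4,)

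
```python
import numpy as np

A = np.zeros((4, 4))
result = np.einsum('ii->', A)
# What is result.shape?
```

()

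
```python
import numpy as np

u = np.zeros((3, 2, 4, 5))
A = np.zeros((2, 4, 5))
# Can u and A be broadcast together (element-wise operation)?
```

Yes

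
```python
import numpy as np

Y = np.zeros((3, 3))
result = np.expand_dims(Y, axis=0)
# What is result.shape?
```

(1, 3, 3)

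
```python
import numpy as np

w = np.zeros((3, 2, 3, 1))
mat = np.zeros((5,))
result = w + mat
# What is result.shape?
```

(3, 2, 3, 5)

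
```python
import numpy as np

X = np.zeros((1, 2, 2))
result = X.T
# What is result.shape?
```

(2, 2, 1)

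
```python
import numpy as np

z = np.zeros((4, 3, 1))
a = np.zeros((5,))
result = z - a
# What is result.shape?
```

(4, 3, 5)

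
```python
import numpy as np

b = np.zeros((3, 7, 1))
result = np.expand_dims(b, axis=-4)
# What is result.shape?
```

(1, 3, 7, 1)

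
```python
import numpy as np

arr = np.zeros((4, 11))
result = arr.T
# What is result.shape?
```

(11, 4)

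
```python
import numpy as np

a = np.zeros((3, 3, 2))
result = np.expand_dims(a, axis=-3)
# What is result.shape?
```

(3, 1, 3, 2)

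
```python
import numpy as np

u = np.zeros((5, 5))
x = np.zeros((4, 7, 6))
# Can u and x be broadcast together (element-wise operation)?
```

No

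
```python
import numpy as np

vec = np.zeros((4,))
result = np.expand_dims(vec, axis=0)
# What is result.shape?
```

(1, 4)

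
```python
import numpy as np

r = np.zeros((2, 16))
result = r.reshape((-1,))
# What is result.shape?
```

(32,)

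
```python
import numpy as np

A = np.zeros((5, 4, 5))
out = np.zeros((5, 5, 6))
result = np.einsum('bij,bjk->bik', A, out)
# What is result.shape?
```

(5, 4, 6)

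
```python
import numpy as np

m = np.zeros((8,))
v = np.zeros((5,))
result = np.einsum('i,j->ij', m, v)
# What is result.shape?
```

(8, 5)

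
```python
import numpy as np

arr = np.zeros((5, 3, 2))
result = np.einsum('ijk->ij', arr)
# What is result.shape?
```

(5, 3)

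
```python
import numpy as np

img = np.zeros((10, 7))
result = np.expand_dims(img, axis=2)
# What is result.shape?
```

(10, 7, 1)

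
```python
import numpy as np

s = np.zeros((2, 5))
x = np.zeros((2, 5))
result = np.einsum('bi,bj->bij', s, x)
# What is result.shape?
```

(2, 5, 5)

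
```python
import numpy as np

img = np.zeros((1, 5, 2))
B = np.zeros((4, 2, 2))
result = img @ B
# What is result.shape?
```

(4, 5, 2)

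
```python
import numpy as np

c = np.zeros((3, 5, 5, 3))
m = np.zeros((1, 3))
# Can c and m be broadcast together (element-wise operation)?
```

Yes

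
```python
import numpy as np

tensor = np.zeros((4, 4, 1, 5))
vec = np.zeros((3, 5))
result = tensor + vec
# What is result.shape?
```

(4, 4, 3, 5)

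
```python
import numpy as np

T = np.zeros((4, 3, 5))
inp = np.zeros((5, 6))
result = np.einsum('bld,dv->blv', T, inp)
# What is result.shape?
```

(4, 3, 6)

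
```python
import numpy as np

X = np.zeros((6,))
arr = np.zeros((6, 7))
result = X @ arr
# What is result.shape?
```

(7,)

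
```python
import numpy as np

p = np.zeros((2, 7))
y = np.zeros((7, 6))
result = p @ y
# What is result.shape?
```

(2, 6)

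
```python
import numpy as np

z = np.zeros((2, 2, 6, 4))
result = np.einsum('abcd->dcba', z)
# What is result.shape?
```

(4, 6, 2, 2)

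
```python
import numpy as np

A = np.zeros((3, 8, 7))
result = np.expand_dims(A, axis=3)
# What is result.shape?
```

(3, 8, 7, 1)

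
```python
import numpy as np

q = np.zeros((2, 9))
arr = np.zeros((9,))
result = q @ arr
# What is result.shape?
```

(2,)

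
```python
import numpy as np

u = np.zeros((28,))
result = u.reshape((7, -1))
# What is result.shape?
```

(7, 4)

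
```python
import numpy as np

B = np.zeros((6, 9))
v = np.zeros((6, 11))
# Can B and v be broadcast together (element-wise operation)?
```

No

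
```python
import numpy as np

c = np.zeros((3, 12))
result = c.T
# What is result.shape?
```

(12, 3)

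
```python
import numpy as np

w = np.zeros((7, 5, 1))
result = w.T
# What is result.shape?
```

(1, 5, 7)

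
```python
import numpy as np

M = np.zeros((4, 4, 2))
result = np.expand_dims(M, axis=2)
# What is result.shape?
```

(4, 4, 1, 2)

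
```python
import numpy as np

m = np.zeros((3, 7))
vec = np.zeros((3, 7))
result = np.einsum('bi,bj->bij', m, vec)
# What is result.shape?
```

(3, 7, 7)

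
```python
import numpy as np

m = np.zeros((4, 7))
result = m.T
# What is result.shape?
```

(7, 4)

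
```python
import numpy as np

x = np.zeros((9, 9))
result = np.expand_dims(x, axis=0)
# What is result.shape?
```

(1, 9, 9)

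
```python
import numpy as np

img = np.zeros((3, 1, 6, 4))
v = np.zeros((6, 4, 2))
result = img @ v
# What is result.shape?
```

(3, 6, 6, 2)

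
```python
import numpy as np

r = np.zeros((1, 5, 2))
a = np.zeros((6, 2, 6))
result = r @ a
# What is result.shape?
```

(6, 5, 6)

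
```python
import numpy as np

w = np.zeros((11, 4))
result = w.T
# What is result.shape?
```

(4, 11)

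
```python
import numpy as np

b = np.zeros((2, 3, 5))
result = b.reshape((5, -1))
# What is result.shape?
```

(5, 6)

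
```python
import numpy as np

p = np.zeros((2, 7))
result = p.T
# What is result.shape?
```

(7, 2)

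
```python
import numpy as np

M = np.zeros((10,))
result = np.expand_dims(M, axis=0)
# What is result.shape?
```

(1, 10)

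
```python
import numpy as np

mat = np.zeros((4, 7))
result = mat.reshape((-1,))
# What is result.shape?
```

(28,)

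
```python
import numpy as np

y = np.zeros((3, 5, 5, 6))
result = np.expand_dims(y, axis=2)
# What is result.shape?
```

(3, 5, 1, 5, 6)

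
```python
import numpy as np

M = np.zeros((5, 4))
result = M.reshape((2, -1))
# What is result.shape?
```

(2, 10)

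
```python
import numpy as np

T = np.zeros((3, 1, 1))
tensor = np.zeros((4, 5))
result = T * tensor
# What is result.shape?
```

(3, 4, 5)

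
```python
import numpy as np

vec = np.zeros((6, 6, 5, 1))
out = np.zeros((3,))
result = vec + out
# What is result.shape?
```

(6, 6, 5, 3)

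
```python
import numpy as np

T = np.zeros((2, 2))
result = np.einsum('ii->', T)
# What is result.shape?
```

()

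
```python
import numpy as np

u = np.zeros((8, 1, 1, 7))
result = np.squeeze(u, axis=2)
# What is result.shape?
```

(8, 1, 7)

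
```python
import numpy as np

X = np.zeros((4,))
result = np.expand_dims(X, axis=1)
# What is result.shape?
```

(4, 1)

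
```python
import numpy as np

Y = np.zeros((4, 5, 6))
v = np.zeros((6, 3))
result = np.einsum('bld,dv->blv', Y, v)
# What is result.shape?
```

(4, 5, 3)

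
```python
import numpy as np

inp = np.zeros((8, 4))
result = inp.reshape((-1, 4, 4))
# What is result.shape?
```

(2, 4, 4)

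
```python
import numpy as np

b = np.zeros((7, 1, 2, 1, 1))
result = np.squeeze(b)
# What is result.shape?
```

(7, 2)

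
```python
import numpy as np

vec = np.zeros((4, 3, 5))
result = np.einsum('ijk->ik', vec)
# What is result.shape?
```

(4, 5)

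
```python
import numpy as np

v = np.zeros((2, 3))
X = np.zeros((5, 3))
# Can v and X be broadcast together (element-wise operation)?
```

No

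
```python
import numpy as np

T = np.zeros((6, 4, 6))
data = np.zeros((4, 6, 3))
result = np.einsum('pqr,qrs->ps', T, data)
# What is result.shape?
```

(6, 3)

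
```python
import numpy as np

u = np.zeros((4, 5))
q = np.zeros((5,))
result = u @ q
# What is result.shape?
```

(4,)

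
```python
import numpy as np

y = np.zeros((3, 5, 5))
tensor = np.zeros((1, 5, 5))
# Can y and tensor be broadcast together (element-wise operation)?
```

Yes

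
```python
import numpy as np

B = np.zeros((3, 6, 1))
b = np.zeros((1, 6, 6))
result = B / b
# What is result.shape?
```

(3, 6, 6)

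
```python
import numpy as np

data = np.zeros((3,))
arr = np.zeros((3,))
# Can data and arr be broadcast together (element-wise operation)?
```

Yes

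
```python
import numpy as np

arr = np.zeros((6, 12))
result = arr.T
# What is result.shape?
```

(12, 6)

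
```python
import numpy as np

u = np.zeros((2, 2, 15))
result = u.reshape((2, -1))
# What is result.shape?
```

(2, 30)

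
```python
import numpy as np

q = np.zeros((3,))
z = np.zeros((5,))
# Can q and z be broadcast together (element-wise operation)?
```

No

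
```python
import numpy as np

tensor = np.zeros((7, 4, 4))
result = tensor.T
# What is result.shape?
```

(4, 4, 7)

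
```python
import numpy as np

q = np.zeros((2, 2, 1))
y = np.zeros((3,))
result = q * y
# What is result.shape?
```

(2, 2, 3)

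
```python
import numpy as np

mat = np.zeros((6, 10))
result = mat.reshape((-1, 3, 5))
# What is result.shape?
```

(4, 3, 5)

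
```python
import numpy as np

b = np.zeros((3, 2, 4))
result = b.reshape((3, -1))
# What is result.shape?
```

(3, 8)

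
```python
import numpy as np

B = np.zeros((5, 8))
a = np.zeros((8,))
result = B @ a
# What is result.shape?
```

(5,)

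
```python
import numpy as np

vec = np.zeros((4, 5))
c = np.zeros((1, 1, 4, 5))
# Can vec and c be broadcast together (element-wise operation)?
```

Yes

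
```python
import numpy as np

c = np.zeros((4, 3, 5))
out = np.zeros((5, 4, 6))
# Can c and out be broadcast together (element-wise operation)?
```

No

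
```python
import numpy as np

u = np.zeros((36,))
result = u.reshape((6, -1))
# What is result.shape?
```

(6, 6)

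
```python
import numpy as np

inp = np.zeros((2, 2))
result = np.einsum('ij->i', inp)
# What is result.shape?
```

(2,)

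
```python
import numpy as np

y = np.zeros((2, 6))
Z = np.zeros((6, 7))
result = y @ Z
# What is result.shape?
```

(2, 7)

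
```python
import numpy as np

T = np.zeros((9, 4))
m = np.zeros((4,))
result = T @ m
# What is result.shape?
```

(9,)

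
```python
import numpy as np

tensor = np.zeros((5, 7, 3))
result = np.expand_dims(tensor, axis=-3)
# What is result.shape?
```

(5, 1, 7, 3)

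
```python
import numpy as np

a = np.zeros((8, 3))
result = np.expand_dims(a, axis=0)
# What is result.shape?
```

(1, 8, 3)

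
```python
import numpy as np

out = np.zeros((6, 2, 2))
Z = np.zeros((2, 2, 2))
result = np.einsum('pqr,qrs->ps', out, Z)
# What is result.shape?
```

(6, 2)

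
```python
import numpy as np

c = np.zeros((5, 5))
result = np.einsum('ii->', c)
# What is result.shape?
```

()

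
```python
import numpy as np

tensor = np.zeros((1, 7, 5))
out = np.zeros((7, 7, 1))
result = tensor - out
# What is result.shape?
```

(7, 7, 5)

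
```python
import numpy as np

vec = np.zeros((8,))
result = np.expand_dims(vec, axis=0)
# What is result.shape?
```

(1, 8)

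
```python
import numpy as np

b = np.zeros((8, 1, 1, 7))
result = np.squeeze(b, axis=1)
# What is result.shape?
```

(8, 1, 7)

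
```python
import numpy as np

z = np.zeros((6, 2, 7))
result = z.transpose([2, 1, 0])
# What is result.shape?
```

(7, 2, 6)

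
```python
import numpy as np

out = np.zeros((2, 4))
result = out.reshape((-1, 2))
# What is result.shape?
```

(4, 2)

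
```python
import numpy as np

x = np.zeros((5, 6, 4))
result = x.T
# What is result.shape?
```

(4, 6, 5)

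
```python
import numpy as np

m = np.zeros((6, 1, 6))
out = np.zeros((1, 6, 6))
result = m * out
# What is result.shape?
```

(6, 6, 6)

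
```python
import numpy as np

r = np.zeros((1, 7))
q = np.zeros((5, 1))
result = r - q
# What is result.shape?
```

(5, 7)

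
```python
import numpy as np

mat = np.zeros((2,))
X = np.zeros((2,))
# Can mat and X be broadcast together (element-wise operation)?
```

Yes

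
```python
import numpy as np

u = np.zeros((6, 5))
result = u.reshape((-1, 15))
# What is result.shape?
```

(2, 15)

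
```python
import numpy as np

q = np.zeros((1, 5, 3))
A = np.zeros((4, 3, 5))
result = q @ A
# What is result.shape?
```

(4, 5, 5)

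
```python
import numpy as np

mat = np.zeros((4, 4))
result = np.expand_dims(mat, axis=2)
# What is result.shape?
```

(4, 4, 1)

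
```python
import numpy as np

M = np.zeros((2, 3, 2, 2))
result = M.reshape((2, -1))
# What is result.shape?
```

(2, 12)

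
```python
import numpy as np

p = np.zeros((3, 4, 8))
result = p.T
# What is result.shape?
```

(8, 4, 3)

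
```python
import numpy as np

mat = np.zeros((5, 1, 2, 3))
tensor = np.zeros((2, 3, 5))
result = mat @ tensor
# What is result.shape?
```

(5, 2, 2, 5)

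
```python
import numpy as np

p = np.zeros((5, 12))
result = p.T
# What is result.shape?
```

(12, 5)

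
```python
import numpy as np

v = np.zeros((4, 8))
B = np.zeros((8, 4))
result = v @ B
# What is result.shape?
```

(4, 4)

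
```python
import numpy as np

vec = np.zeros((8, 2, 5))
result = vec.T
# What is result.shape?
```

(5, 2, 8)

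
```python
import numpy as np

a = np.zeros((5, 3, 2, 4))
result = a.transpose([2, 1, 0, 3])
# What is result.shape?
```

(2, 3, 5, 4)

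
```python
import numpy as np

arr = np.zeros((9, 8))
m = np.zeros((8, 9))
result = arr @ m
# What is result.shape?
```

(9, 9)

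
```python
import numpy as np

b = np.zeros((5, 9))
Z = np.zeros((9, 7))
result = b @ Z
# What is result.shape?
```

(5, 7)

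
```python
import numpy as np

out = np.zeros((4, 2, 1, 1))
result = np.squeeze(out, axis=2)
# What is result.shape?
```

(4, 2, 1)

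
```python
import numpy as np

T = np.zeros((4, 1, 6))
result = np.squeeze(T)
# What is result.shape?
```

(4, 6)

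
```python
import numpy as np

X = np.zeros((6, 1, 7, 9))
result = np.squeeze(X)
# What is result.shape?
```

(6, 7, 9)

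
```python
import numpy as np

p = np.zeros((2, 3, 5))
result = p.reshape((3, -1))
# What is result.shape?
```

(3, 10)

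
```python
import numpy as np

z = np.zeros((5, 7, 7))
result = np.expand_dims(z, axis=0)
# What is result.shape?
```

(1, 5, 7, 7)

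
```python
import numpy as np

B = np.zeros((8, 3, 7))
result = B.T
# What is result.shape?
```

(7, 3, 8)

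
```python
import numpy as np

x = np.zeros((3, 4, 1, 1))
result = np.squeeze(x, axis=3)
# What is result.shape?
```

(3, 4, 1)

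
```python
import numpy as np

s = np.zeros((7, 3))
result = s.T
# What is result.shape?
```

(3, 7)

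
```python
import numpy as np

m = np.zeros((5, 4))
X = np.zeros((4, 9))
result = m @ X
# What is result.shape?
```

(5, 9)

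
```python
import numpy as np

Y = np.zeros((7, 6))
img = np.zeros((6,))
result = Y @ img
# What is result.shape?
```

(7,)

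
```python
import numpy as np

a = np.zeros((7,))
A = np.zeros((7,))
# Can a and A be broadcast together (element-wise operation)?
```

Yes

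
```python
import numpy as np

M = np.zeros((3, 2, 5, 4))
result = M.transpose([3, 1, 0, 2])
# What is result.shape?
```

(4, 2, 3, 5)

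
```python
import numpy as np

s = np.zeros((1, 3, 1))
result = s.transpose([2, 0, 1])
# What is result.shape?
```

(1, 1, 3)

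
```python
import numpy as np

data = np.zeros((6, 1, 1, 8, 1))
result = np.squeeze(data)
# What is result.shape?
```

(6, 8)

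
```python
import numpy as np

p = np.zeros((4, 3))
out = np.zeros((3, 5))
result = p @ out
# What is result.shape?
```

(4, 5)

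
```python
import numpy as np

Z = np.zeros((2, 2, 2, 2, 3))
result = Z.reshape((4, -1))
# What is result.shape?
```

(4, 12)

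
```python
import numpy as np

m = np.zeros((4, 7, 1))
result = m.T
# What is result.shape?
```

(1, 7, 4)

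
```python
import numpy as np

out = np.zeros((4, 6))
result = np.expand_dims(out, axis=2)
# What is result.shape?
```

(4, 6, 1)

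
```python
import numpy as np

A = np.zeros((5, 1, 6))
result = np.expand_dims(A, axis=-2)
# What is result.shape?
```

(5, 1, 1, 6)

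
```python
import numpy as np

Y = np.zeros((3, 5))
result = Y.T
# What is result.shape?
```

(5, 3)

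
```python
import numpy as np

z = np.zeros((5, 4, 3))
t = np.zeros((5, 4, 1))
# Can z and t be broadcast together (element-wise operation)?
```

Yes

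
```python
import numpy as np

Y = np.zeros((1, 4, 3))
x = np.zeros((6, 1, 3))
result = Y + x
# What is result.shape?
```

(6, 4, 3)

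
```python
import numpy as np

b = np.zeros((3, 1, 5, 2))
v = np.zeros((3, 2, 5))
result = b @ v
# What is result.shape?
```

(3, 3, 5, 5)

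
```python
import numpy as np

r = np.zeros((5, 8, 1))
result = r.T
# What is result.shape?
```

(1, 8, 5)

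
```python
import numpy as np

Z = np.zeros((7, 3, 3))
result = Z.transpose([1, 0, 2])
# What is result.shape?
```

(3, 7, 3)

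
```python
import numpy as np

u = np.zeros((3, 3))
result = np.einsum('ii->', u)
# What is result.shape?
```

()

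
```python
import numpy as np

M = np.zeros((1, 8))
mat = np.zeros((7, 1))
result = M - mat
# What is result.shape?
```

(7, 8)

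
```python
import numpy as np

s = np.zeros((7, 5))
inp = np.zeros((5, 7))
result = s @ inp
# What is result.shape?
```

(7, 7)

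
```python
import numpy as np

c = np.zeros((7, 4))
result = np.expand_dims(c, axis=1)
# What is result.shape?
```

(7, 1, 4)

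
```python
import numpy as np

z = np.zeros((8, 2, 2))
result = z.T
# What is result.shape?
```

(2, 2, 8)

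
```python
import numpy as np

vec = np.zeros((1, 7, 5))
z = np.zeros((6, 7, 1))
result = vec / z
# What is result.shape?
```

(6, 7, 5)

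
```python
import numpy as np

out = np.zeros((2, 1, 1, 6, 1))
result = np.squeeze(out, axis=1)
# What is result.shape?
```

(2, 1, 6, 1)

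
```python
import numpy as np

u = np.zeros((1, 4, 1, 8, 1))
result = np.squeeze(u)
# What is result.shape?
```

(4, 8)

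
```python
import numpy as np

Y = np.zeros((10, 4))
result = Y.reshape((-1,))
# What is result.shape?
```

(40,)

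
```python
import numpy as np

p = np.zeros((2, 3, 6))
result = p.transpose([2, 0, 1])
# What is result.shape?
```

(6, 2, 3)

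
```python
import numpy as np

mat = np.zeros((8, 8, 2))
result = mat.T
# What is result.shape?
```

(2, 8, 8)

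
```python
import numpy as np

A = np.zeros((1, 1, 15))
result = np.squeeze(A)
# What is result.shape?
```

(15,)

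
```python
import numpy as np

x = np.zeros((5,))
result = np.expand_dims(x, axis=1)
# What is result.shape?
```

(5, 1)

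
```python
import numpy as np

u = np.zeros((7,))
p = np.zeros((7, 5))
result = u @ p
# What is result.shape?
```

(5,)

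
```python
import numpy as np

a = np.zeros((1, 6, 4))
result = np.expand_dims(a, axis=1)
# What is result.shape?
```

(1, 1, 6, 4)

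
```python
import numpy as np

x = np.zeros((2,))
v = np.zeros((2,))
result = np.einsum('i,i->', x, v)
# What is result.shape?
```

()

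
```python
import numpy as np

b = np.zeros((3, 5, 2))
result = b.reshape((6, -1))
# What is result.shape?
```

(6, 5)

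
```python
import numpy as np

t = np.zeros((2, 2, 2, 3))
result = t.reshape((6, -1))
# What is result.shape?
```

(6, 4)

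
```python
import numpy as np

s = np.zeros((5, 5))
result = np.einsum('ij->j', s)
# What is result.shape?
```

(5,)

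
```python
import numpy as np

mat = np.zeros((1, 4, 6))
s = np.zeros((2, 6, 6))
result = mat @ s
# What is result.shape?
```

(2, 4, 6)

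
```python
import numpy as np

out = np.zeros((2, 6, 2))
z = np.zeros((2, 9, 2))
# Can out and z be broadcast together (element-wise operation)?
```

No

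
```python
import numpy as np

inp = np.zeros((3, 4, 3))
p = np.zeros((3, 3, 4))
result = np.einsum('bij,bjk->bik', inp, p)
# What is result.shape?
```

(3, 4, 4)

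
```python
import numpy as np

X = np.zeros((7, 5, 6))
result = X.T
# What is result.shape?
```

(6, 5, 7)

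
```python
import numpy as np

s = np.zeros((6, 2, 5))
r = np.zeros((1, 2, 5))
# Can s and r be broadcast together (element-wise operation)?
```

Yes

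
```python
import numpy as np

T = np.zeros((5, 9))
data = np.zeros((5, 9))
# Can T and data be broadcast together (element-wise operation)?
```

Yes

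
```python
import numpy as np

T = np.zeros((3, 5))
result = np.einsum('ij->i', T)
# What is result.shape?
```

(3,)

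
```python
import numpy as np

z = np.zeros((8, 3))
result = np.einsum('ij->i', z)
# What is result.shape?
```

(8,)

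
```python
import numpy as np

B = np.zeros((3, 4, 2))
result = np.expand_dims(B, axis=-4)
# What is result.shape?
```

(1, 3, 4, 2)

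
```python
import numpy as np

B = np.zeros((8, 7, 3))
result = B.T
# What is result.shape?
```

(3, 7, 8)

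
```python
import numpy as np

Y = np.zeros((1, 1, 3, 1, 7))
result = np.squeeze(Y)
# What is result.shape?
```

(3, 7)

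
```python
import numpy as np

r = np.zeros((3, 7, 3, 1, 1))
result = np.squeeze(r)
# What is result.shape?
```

(3, 7, 3)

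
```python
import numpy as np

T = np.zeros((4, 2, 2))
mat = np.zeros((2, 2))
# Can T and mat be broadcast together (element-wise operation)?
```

Yes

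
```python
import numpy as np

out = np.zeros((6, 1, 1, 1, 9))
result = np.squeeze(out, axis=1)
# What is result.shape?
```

(6, 1, 1, 9)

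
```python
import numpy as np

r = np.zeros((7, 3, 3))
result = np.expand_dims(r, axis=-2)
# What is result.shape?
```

(7, 3, 1, 3)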